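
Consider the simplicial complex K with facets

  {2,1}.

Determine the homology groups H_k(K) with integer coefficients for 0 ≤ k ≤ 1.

H_0 ≅ Z,  H_1 = 0.

We work with the vertex ordering 1 < 2. The simplices of K, each written with vertices in increasing order, are:

  0-simplices (2): [1], [2]
  1-simplices (1): [1,2]

giving chain groups C_0 ≅ Z^2, C_1 ≅ Z^1.

The boundary map ∂_1: C_1 → C_0 is given by ∂[p,q] = [q] − [p].
This gives a 2×1 integer matrix of rank 1; reducing to Smith normal form yields diagonal entries (1).

From H_k ≅ ker(∂_k) / im(∂_{k+1}) we obtain:

  H_0: rank C_0 − rank ∂_1 = 2 − 1 = 1, and the invariant factors of ∂_1 are all 1, so H_0 ≅ Z.
  H_1: rank ker ∂_1 − rank ∂_2 = (1 − 1) − 0 = 0, and there is no ∂_2, so H_1 ≅ 0.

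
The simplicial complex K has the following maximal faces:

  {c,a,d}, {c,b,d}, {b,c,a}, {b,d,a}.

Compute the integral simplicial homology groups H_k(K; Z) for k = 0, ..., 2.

K has 4 vertices, 6 edges, 4 triangles.
rank ∂_0 = 0, rank ∂_1 = 3 ⇒ b_0 = 4 − 0 − 3 = 1; all invariant factors of ∂_1 are 1 so no torsion. So H_0 ≅ Z.
rank ∂_1 = 3, rank ∂_2 = 3 ⇒ b_1 = 6 − 3 − 3 = 0; all invariant factors of ∂_2 are 1 so no torsion. So H_1 ≅ 0.
rank ∂_2 = 3, rank ∂_3 = 0 ⇒ b_2 = 4 − 3 − 0 = 1. So H_2 ≅ Z.

H_0 ≅ Z,  H_1 = 0,  H_2 ≅ Z.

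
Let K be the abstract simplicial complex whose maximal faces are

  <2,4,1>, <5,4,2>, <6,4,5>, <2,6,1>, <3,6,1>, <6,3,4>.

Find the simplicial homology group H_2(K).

Order the vertices as 1 < 2 < 3 < 4 < 5 < 6. Listing each simplex with vertices in this order, K has dimension 2 with simplices:

  0-simplices (6): [1], [2], [3], [4], [5], [6]
  1-simplices (12): [1,2], [1,3], [1,4], [1,6], [2,4], [2,5], [2,6], [3,4], [3,6], [4,5], [4,6], [5,6]
  2-simplices (6): [1,2,4], [1,2,6], [1,3,6], [2,4,5], [3,4,6], [4,5,6]

giving chain groups C_0 ≅ Z^6, C_1 ≅ Z^12, C_2 ≅ Z^6.

∂_1: C_1 → C_0 sends each edge [p,q] (with p < q) to q − p.
The resulting 6×12 matrix has rank 5, and its Smith normal form has invariant factors (1,1,1,1,1).

The boundary map ∂_2: C_2 → C_1 maps a triangle to the signed sum of its edges. For instance
  ∂[4,5,6] = [5,6] − [4,6] + [4,5],
  ∂[1,2,6] = [2,6] − [1,6] + [1,2].
As a 12×6 matrix over Z this has rank 6, with invariant factors (1,1,1,1,1,1).

Now H_k = ker ∂_k / im ∂_{k+1}, so:

  H_2: rank ker ∂_2 − rank ∂_3 = (6 − 6) − 0 = 0, and there is no ∂_3, so H_2 = 0.

(K is a triangulation of the cylinder S^1 x I.)

H_2 = 0.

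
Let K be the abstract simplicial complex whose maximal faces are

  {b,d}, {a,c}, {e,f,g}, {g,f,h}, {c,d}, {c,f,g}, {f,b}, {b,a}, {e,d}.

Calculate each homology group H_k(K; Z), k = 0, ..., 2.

We work with the vertex ordering a < b < c < d < e < f < g < h. The simplices of K, each written with vertices in increasing order, are:

  0-simplices (8): a, b, c, d, e, f, g, h
  1-simplices (13): ab, ac, bd, bf, cd, cf, cg, de, ef, eg, fg, fh, gh
  2-simplices (3): cfg, efg, fgh

giving chain groups C_0 ≅ Z^8, C_1 ≅ Z^13, C_2 ≅ Z^3.

The boundary map ∂_1: C_1 → C_0 maps an edge to its endpoints' difference, ∂[p,q] = q − p. For instance
  ∂cf = f − c.
The 8×13 boundary matrix has rank 7 and Smith normal form diag(1,1,1,1,1,1,1).

Boundary ∂_2: C_2 → C_1 maps a triangle to the signed sum of its edges. For instance
  ∂efg = fg − eg + ef,
  ∂cfg = fg − cg + cf.
As a 13×3 matrix over Z this has rank 3, with invariant factors (1,1,1).

Computing H_k = (kernel of ∂_k) / (image of ∂_{k+1}):

  H_0: rank C_0 − rank ∂_1 = 8 − 7 = 1, and the invariant factors of ∂_1 are all 1, so H_0 ≅ Z.
  H_1: rank ker ∂_1 − rank ∂_2 = (13 − 7) − 3 = 3, and the invariant factors of ∂_2 are all 1, so H_1 ≅ Z^3.
  H_2: rank ker ∂_2 − rank ∂_3 = (3 − 3) − 0 = 0, and there is no ∂_3, so H_2 ≅ 0.

As a check, the Euler characteristic is 8 − 13 + 3 = -2, which agrees with 1 − 3 + 0 = -2.

H_0 = Z,  H_1 = Z^3,  H_2 = 0.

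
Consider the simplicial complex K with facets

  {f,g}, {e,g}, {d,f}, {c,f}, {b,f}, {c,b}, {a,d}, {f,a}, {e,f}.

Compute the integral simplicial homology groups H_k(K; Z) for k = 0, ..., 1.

H_0 = Z,  H_1 = Z^3.

Take the total order a < b < c < d < e < f < g on the vertex set. Then K (dimension 1) consists of the simplices:

  0-simplices (7): a, b, c, d, e, f, g
  1-simplices (9): ad, af, bc, bf, cf, df, ef, eg, fg

Hence C_0 ≅ Z^7, C_1 ≅ Z^9.

Boundary ∂_1: C_1 → C_0 sends each edge [p,q] (with p < q) to q − p. For instance
  ∂cf = f − c.
The 7×9 boundary matrix has rank 6 and Smith normal form diag(1,1,1,1,1,1).

Now H_k = ker ∂_k / im ∂_{k+1}, so:

  H_0: rank C_0 − rank ∂_1 = 7 − 6 = 1, and the invariant factors of ∂_1 are all 1, so H_0 = Z.
  H_1: rank ker ∂_1 − rank ∂_2 = (9 − 6) − 0 = 3, and there is no ∂_2, so H_1 = Z^3.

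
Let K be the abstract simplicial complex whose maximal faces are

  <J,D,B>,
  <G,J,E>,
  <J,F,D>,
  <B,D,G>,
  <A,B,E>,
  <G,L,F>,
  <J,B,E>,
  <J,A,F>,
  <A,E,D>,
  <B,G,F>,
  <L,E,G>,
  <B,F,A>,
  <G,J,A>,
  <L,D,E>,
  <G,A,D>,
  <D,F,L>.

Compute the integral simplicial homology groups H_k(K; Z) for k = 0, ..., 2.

Take the total order A < B < D < E < F < G < J < L on the vertex set. Then K (dimension 2) consists of the simplices:

  0-simplices (8): A, B, D, E, F, G, J, L
  1-simplices (24): AB, AD, AE, AF, AG, AJ, BD, BE, BF, BG, BJ, DE, DF, DG, DJ, DL, EG, EJ, EL, FG, FJ, FL, GJ, GL
  2-simplices (16): ABE, ABF, ADE, ADG, AFJ, AGJ, BDG, BDJ, BEJ, BFG, DEL, DFJ, DFL, EGJ, EGL, FGL

Hence C_0 ≅ Z^8, C_1 ≅ Z^24, C_2 ≅ Z^16.

∂_1: C_1 → C_0 sends each edge [p,q] (with p < q) to q − p. For instance
  ∂EG = G − E.
This gives a 8×24 integer matrix of rank 7; reducing to Smith normal form yields diagonal entries (1,1,1,1,1,1,1).

Boundary ∂_2: C_2 → C_1 maps a triangle to the signed sum of its edges. For instance
  ∂ADG = DG − AG + AD,
  ∂AGJ = GJ − AJ + AG.
This gives a 24×16 integer matrix of rank 15; reducing to Smith normal form yields diagonal entries (1,1,1,1,1,1,1,1,1,1,1,1,1,1,1).

Now H_k = ker ∂_k / im ∂_{k+1}, so:

  H_0: rank C_0 − rank ∂_1 = 8 − 7 = 1, and the invariant factors of ∂_1 are all 1, so H_0 ≅ Z.
  H_1: rank ker ∂_1 − rank ∂_2 = (24 − 7) − 15 = 2, and the invariant factors of ∂_2 are all 1, so H_1 ≅ Z^2.
  H_2: rank ker ∂_2 − rank ∂_3 = (16 − 15) − 0 = 1, and there is no ∂_3, so H_2 ≅ Z.

H_0 = Z,  H_1 = Z^2,  H_2 = Z.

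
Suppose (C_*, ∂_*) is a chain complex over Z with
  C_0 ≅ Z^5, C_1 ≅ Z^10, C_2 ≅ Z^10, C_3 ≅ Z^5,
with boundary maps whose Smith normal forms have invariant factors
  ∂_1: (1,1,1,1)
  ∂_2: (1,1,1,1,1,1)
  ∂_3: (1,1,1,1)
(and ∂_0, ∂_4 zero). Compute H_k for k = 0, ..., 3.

H_0 = Z,  H_1 = 0,  H_2 = 0,  H_3 = Z.

H_0: b_0 = 5 − 0 − 4 = 1; torsion from ∂_1 factors > 1: none. So H_0 = Z.
H_1: b_1 = 10 − 4 − 6 = 0; torsion from ∂_2 factors > 1: none. So H_1 = 0.
H_2: b_2 = 10 − 6 − 4 = 0; torsion from ∂_3 factors > 1: none. So H_2 = 0.
H_3: b_3 = 5 − 4 − 0 = 1; torsion from ∂_4 factors > 1: none. So H_3 = Z.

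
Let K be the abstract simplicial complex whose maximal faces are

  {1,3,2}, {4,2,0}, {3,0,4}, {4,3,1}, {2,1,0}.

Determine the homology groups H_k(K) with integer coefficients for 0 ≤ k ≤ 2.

Order the vertices as 0 < 1 < 2 < 3 < 4. Listing each simplex with vertices in this order, K has dimension 2 with simplices:

  0-simplices (5): [0], [1], [2], [3], [4]
  1-simplices (10): [0,1], [0,2], [0,3], [0,4], [1,2], [1,3], [1,4], [2,3], [2,4], [3,4]
  2-simplices (5): [0,1,2], [0,2,4], [0,3,4], [1,2,3], [1,3,4]

giving chain groups C_0 ≅ Z^5, C_1 ≅ Z^10, C_2 ≅ Z^5.

∂_1: C_1 → C_0 maps an edge to its endpoints' difference, ∂[p,q] = q − p.
The 5×10 boundary matrix has rank 4 and Smith normal form diag(1,1,1,1).

Boundary ∂_2: C_2 → C_1 acts by ∂[p,q,r] = [q,r] − [p,r] + [p,q]. For instance
  ∂[0,2,4] = [2,4] − [0,4] + [0,2],
  ∂[0,3,4] = [3,4] − [0,4] + [0,3].
This gives a 10×5 integer matrix of rank 5; reducing to Smith normal form yields diagonal entries (1,1,1,1,1).

Now H_k = ker ∂_k / im ∂_{k+1}, so:

  H_0: rank C_0 − rank ∂_1 = 5 − 4 = 1, and the invariant factors of ∂_1 are all 1, so H_0 = Z.
  H_1: rank ker ∂_1 − rank ∂_2 = (10 − 4) − 5 = 1, and the invariant factors of ∂_2 are all 1, so H_1 = Z.
  H_2: rank ker ∂_2 − rank ∂_3 = (5 − 5) − 0 = 0, and there is no ∂_3, so H_2 = 0.

(K is a triangulation of the Möbius band.)

H_0 = Z,  H_1 = Z,  H_2 = 0.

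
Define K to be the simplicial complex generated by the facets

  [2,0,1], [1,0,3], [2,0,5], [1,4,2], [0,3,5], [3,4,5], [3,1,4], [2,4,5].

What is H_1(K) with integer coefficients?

We work with the vertex ordering 0 < 1 < 2 < 3 < 4 < 5. The simplices of K, each written with vertices in increasing order, are:

  0-simplices (6): [0], [1], [2], [3], [4], [5]
  1-simplices (12): [0,1], [0,2], [0,3], [0,5], [1,2], [1,3], [1,4], [2,4], [2,5], [3,4], [3,5], [4,5]
  2-simplices (8): [0,1,2], [0,1,3], [0,2,5], [0,3,5], [1,2,4], [1,3,4], [2,4,5], [3,4,5]

Hence C_0 ≅ Z^6, C_1 ≅ Z^12, C_2 ≅ Z^8.

The boundary map ∂_1: C_1 → C_0 is given by ∂[p,q] = [q] − [p].
This gives a 6×12 integer matrix of rank 5; reducing to Smith normal form yields diagonal entries (1,1,1,1,1).

The boundary map ∂_2: C_2 → C_1 maps a triangle to the signed sum of its edges. For instance
  ∂[0,2,5] = [2,5] − [0,5] + [0,2],
  ∂[0,1,2] = [1,2] − [0,2] + [0,1].
The resulting 12×8 matrix has rank 7, and its Smith normal form has invariant factors (1,1,1,1,1,1,1).

Now H_k = ker ∂_k / im ∂_{k+1}, so:

  H_1: rank ker ∂_1 − rank ∂_2 = (12 − 5) − 7 = 0, and the invariant factors of ∂_2 are all 1, so H_1 = 0.

(K is a triangulation of the 2-sphere S^2.)

H_1 = 0.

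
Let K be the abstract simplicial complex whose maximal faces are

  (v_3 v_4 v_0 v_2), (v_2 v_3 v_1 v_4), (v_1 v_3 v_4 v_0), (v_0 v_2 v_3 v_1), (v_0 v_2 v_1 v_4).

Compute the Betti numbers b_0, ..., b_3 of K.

b_0 = 1, b_1 = 0, b_2 = 0, b_3 = 1.

We work with the vertex ordering v_0 < v_1 < v_2 < v_3 < v_4. The simplices of K, each written with vertices in increasing order, are:

  0-simplices (5): [v_0], [v_1], [v_2], [v_3], [v_4]
  1-simplices (10): [v_0,v_1], [v_0,v_2], [v_0,v_3], [v_0,v_4], [v_1,v_2], [v_1,v_3], [v_1,v_4], [v_2,v_3], [v_2,v_4], [v_3,v_4]
  2-simplices (10): [v_0,v_1,v_2], [v_0,v_1,v_3], [v_0,v_1,v_4], [v_0,v_2,v_3], [v_0,v_2,v_4], [v_0,v_3,v_4], [v_1,v_2,v_3], [v_1,v_2,v_4], [v_1,v_3,v_4], [v_2,v_3,v_4]
  3-simplices (5): [v_0,v_1,v_2,v_3], [v_0,v_1,v_2,v_4], [v_0,v_1,v_3,v_4], [v_0,v_2,v_3,v_4], [v_1,v_2,v_3,v_4]

giving chain groups C_0 ≅ Z^5, C_1 ≅ Z^10, C_2 ≅ Z^10, C_3 ≅ Z^5.

Boundary ∂_1: C_1 → C_0 is given by ∂[p,q] = [q] − [p]. For instance
  ∂[v_1,v_4] = [v_4] − [v_1].
The resulting 5×10 matrix has rank 4, and its Smith normal form has invariant factors (1,1,1,1).

∂_2: C_2 → C_1 maps a triangle to the signed sum of its edges. For instance
  ∂[v_0,v_3,v_4] = [v_3,v_4] − [v_0,v_4] + [v_0,v_3],
  ∂[v_2,v_3,v_4] = [v_3,v_4] − [v_2,v_4] + [v_2,v_3].
The 10×10 boundary matrix has rank 6 and Smith normal form diag(1,1,1,1,1,1).

∂_3: C_3 → C_2 sends each 3-simplex σ to the alternating sum Σ_i (−1)^i (σ with its i-th vertex removed). For instance
  ∂[v_0,v_2,v_3,v_4] = [v_2,v_3,v_4] − [v_0,v_3,v_4] + [v_0,v_2,v_4] − [v_0,v_2,v_3],
  ∂[v_0,v_1,v_2,v_3] = [v_1,v_2,v_3] − [v_0,v_2,v_3] + [v_0,v_1,v_3] − [v_0,v_1,v_2].
The 10×5 boundary matrix has rank 4 and Smith normal form diag(1,1,1,1).

Now H_k = ker ∂_k / im ∂_{k+1}, so:

  H_0: rank C_0 − rank ∂_1 = 5 − 4 = 1, and the invariant factors of ∂_1 are all 1, so H_0 = Z.
  H_1: rank ker ∂_1 − rank ∂_2 = (10 − 4) − 6 = 0, and the invariant factors of ∂_2 are all 1, so H_1 = 0.
  H_2: rank ker ∂_2 − rank ∂_3 = (10 − 6) − 4 = 0, and the invariant factors of ∂_3 are all 1, so H_2 = 0.
  H_3: rank ker ∂_3 − rank ∂_4 = (5 − 4) − 0 = 1, and there is no ∂_4, so H_3 = Z.

As a check, the Euler characteristic is 5 − 10 + 10 − 5 = 0, which agrees with 1 − 0 + 0 − 1 = 0.

Hence the Betti numbers are b_0 = 1, b_1 = 0, b_2 = 0, b_3 = 1.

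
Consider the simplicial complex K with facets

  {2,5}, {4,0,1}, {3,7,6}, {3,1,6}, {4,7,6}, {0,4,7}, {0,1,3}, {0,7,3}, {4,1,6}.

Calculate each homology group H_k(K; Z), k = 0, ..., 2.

K has 8 vertices, 13 edges, 8 triangles.
rank ∂_0 = 0, rank ∂_1 = 6 ⇒ b_0 = 8 − 0 − 6 = 2; all invariant factors of ∂_1 are 1 so no torsion. So H_0 ≅ Z^2.
rank ∂_1 = 6, rank ∂_2 = 7 ⇒ b_1 = 13 − 6 − 7 = 0; all invariant factors of ∂_2 are 1 so no torsion. So H_1 ≅ 0.
rank ∂_2 = 7, rank ∂_3 = 0 ⇒ b_2 = 8 − 7 − 0 = 1. So H_2 ≅ Z.

H_0 ≅ Z^2,  H_1 = 0,  H_2 ≅ Z.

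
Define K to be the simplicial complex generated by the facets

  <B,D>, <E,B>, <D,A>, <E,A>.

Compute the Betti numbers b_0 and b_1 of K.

We work with the vertex ordering A < B < D < E. The simplices of K, each written with vertices in increasing order, are:

  0-simplices (4): A, B, D, E
  1-simplices (4): AD, AE, BD, BE

so the chain groups are C_0 ≅ Z^4, C_1 ≅ Z^4.

Boundary ∂_1: C_1 → C_0 is given by ∂[p,q] = [q] − [p]. For instance
  ∂BD = D − B.
The 4×4 boundary matrix has rank 3 and Smith normal form diag(1,1,1).

Now H_k = ker ∂_k / im ∂_{k+1}, so:

  H_0: rank C_0 − rank ∂_1 = 4 − 3 = 1, and the invariant factors of ∂_1 are all 1, so H_0 ≅ Z.
  H_1: rank ker ∂_1 − rank ∂_2 = (4 − 3) − 0 = 1, and there is no ∂_2, so H_1 ≅ Z.

Hence the Betti numbers are b_0 = 1, b_1 = 1.

b_0 = 1, b_1 = 1.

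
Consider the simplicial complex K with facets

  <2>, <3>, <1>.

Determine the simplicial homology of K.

We work with the vertex ordering 1 < 2 < 3. The simplices of K, each written with vertices in increasing order, are:

  0-simplices (3): [1], [2], [3]

Hence C_0 ≅ Z^3.

Computing H_k = (kernel of ∂_k) / (image of ∂_{k+1}):

  H_0: rank C_0 − rank ∂_1 = 3 − 0 = 3, and there is no ∂_1, so H_0 ≅ Z^3.

H_0 = Z^3.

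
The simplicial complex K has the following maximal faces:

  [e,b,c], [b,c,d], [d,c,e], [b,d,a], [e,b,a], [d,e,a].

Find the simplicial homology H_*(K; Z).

Order the vertices as a < b < c < d < e. Listing each simplex with vertices in this order, K has dimension 2 with simplices:

  0-simplices (5): a, b, c, d, e
  1-simplices (9): ab, ad, ae, bc, bd, be, cd, ce, de
  2-simplices (6): abd, abe, ade, bcd, bce, cde

giving chain groups C_0 ≅ Z^5, C_1 ≅ Z^9, C_2 ≅ Z^6.

The boundary map ∂_1: C_1 → C_0 is given by ∂[p,q] = [q] − [p].
This gives a 5×9 integer matrix of rank 4; reducing to Smith normal form yields diagonal entries (1,1,1,1).

The boundary map ∂_2: C_2 → C_1 sends each 2-simplex [p,q,r] to [q,r] − [p,r] + [p,q]. For instance
  ∂bcd = cd − bd + bc,
  ∂bce = ce − be + bc.
The resulting 9×6 matrix has rank 5, and its Smith normal form has invariant factors (1,1,1,1,1).

Now H_k = ker ∂_k / im ∂_{k+1}, so:

  H_0: rank C_0 − rank ∂_1 = 5 − 4 = 1, and the invariant factors of ∂_1 are all 1, so H_0 = Z.
  H_1: rank ker ∂_1 − rank ∂_2 = (9 − 4) − 5 = 0, and the invariant factors of ∂_2 are all 1, so H_1 = 0.
  H_2: rank ker ∂_2 − rank ∂_3 = (6 − 5) − 0 = 1, and there is no ∂_3, so H_2 = Z.

H_0 = Z,  H_1 = 0,  H_2 = Z.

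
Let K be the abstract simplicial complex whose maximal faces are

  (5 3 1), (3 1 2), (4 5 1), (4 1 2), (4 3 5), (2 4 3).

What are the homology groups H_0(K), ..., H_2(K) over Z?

H_0 = Z,  H_1 = 0,  H_2 = Z.

Take the total order 1 < 2 < 3 < 4 < 5 on the vertex set. Then K (dimension 2) consists of the simplices:

  0-simplices (5): [1], [2], [3], [4], [5]
  1-simplices (9): [1,2], [1,3], [1,4], [1,5], [2,3], [2,4], [3,4], [3,5], [4,5]
  2-simplices (6): [1,2,3], [1,2,4], [1,3,5], [1,4,5], [2,3,4], [3,4,5]

Hence C_0 ≅ Z^5, C_1 ≅ Z^9, C_2 ≅ Z^6.

The boundary map ∂_1: C_1 → C_0 sends each edge [p,q] (with p < q) to q − p.
As a 5×9 matrix over Z this has rank 4, with invariant factors (1,1,1,1).

The boundary map ∂_2: C_2 → C_1 acts by ∂[p,q,r] = [q,r] − [p,r] + [p,q]. For instance
  ∂[1,2,3] = [2,3] − [1,3] + [1,2],
  ∂[1,4,5] = [4,5] − [1,5] + [1,4].
The 9×6 boundary matrix has rank 5 and Smith normal form diag(1,1,1,1,1).

Computing H_k = (kernel of ∂_k) / (image of ∂_{k+1}):

  H_0: rank C_0 − rank ∂_1 = 5 − 4 = 1, and the invariant factors of ∂_1 are all 1, so H_0 = Z.
  H_1: rank ker ∂_1 − rank ∂_2 = (9 − 4) − 5 = 0, and the invariant factors of ∂_2 are all 1, so H_1 = 0.
  H_2: rank ker ∂_2 − rank ∂_3 = (6 − 5) − 0 = 1, and there is no ∂_3, so H_2 = Z.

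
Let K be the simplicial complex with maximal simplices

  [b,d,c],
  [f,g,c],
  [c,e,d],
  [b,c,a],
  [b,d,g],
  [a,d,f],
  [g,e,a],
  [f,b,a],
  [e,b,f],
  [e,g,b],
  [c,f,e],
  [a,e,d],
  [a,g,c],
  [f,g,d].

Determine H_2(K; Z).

H_2 ≅ Z.

Take the total order a < b < c < d < e < f < g on the vertex set. Then K (dimension 2) consists of the simplices:

  0-simplices (7): a, b, c, d, e, f, g
  1-simplices (21): ab, ac, ad, ae, af, ag, bc, bd, be, bf, bg, cd, ce, cf, cg, de, df, dg, ef, eg, fg
  2-simplices (14): abc, abf, acg, ade, adf, aeg, bcd, bdg, bef, beg, cde, cef, cfg, dfg

giving chain groups C_0 ≅ Z^7, C_1 ≅ Z^21, C_2 ≅ Z^14.

The boundary map ∂_1: C_1 → C_0 sends each edge [p,q] (with p < q) to q − p.
The 7×21 boundary matrix has rank 6 and Smith normal form diag(1,1,1,1,1,1).

∂_2: C_2 → C_1 acts by ∂[p,q,r] = [q,r] − [p,r] + [p,q]. For instance
  ∂abf = bf − af + ab,
  ∂bcd = cd − bd + bc.
This gives a 21×14 integer matrix of rank 13; reducing to Smith normal form yields diagonal entries (1,1,1,1,1,1,1,1,1,1,1,1,1).

Reading off H_k = ker ∂_k / im ∂_{k+1}:

  H_2: rank ker ∂_2 − rank ∂_3 = (14 − 13) − 0 = 1, and there is no ∂_3, so H_2 ≅ Z.

(K is a triangulation of the torus T^2.)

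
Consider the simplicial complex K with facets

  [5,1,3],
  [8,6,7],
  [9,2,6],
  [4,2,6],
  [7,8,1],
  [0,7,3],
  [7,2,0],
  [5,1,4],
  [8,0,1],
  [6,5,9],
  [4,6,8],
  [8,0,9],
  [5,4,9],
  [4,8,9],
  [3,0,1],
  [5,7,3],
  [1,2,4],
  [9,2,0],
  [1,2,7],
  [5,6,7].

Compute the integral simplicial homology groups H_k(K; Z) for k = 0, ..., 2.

H_0 = Z,  H_1 = Z ⊕ Z/2,  H_2 = 0.

Fix the vertex order 0 < 1 < 2 < 3 < 4 < 5 < 6 < 7 < 8 < 9 and write every simplex with vertices in increasing order. Then dim K = 2 and the simplices of K are:

  0-simplices (10): [0], [1], [2], [3], [4], [5], [6], [7], [8], [9]
  1-simplices (30): (30 of them)
  2-simplices (20): (20 of them)

so the chain groups are C_0 ≅ Z^10, C_1 ≅ Z^30, C_2 ≅ Z^20.

∂_1: C_1 → C_0 is given by ∂[p,q] = [q] − [p]. For instance
  ∂[6,9] = [9] − [6].
The 10×30 boundary matrix has rank 9 and Smith normal form diag(1,1,1,1,1,1,1,1,1).

Boundary ∂_2: C_2 → C_1 maps a triangle to the signed sum of its edges. For instance
  ∂[4,5,9] = [5,9] − [4,9] + [4,5],
  ∂[3,5,7] = [5,7] − [3,7] + [3,5].
This gives a 30×20 integer matrix of rank 20; reducing to Smith normal form yields diagonal entries (1,1,1,1,1,1,1,1,1,1,1,1,1,1,1,1,1,1,1,2).

Reading off H_k = ker ∂_k / im ∂_{k+1}:

  H_0: rank C_0 − rank ∂_1 = 10 − 9 = 1, and the invariant factors of ∂_1 are all 1, so H_0 ≅ Z.
  H_1: rank ker ∂_1 − rank ∂_2 = (30 − 9) − 20 = 1, and ∂_2 has invariant factor 2 > 1, so H_1 ≅ Z ⊕ Z/2.
  H_2: rank ker ∂_2 − rank ∂_3 = (20 − 20) − 0 = 0, and there is no ∂_3, so H_2 ≅ 0.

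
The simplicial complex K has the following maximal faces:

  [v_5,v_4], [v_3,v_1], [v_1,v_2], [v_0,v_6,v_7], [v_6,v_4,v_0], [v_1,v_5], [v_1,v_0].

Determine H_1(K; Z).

Order the vertices as v_0 < v_1 < v_2 < v_3 < v_4 < v_5 < v_6 < v_7. Listing each simplex with vertices in this order, K has dimension 2 with simplices:

  0-simplices (8): [v_0], [v_1], [v_2], [v_3], [v_4], [v_5], [v_6], [v_7]
  1-simplices (10): [v_0,v_1], [v_0,v_4], [v_0,v_6], [v_0,v_7], [v_1,v_2], [v_1,v_3], [v_1,v_5], [v_4,v_5], [v_4,v_6], [v_6,v_7]
  2-simplices (2): [v_0,v_4,v_6], [v_0,v_6,v_7]

Hence C_0 ≅ Z^8, C_1 ≅ Z^10, C_2 ≅ Z^2.

∂_1: C_1 → C_0 is given by ∂[p,q] = [q] − [p].
The 8×10 boundary matrix has rank 7 and Smith normal form diag(1,1,1,1,1,1,1).

Boundary ∂_2: C_2 → C_1 sends each 2-simplex [p,q,r] to [q,r] − [p,r] + [p,q]. For instance
  ∂[v_0,v_6,v_7] = [v_6,v_7] − [v_0,v_7] + [v_0,v_6],
  ∂[v_0,v_4,v_6] = [v_4,v_6] − [v_0,v_6] + [v_0,v_4].
The resulting 10×2 matrix has rank 2, and its Smith normal form has invariant factors (1,1).

Reading off H_k = ker ∂_k / im ∂_{k+1}:

  H_1: rank ker ∂_1 − rank ∂_2 = (10 − 7) − 2 = 1, and the invariant factors of ∂_2 are all 1, so H_1 ≅ Z.

H_1 = Z.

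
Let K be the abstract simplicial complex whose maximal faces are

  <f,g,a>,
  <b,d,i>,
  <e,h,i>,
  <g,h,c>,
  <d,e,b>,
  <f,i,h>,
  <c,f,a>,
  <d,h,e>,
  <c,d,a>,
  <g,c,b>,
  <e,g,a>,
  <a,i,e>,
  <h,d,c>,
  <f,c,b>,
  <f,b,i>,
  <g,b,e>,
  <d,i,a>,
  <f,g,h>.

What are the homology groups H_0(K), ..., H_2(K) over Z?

We work with the vertex ordering a < b < c < d < e < f < g < h < i. The simplices of K, each written with vertices in increasing order, are:

  0-simplices (9): a, b, c, d, e, f, g, h, i
  1-simplices (27): ac, ad, ae, af, ag, ai, bc, bd, be, bf, bg, bi, cd, cf, cg, ch, de, dh, di, eg, eh, ei, fg, fh, fi, gh, hi
  2-simplices (18): acd, acf, adi, aeg, aei, afg, bcf, bcg, bde, bdi, beg, bfi, cdh, cgh, deh, ehi, fgh, fhi

Hence C_0 ≅ Z^9, C_1 ≅ Z^27, C_2 ≅ Z^18.

Boundary ∂_1: C_1 → C_0 sends each edge [p,q] (with p < q) to q − p. For instance
  ∂bc = c − b.
The 9×27 boundary matrix has rank 8 and Smith normal form diag(1,1,1,1,1,1,1,1).

∂_2: C_2 → C_1 sends each 2-simplex [p,q,r] to [q,r] − [p,r] + [p,q]. For instance
  ∂aeg = eg − ag + ae,
  ∂aei = ei − ai + ae.
The 27×18 boundary matrix has rank 18 and Smith normal form diag(1,1,1,1,1,1,1,1,1,1,1,1,1,1,1,1,1,2).

Reading off H_k = ker ∂_k / im ∂_{k+1}:

  H_0: rank C_0 − rank ∂_1 = 9 − 8 = 1, and the invariant factors of ∂_1 are all 1, so H_0 ≅ Z.
  H_1: rank ker ∂_1 − rank ∂_2 = (27 − 8) − 18 = 1, and ∂_2 has invariant factor 2 > 1, so H_1 ≅ Z ⊕ Z/2Z.
  H_2: rank ker ∂_2 − rank ∂_3 = (18 − 18) − 0 = 0, and there is no ∂_3, so H_2 ≅ 0.

H_0 ≅ Z,  H_1 ≅ Z ⊕ Z/2Z,  H_2 = 0.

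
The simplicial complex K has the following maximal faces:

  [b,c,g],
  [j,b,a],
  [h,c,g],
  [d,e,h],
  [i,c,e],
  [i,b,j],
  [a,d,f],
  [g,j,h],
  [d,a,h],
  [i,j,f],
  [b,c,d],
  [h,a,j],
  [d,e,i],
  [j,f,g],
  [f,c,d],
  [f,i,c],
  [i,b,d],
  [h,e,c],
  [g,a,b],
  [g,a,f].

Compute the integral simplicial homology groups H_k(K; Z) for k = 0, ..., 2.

H_0 = Z,  H_1 = Z ⊕ Z/2,  H_2 = 0.

Take the total order a < b < c < d < e < f < g < h < i < j on the vertex set. Then K (dimension 2) consists of the simplices:

  0-simplices (10): a, b, c, d, e, f, g, h, i, j
  1-simplices (30): ab, ad, af, ag, ah, aj, bc, bd, bg, bi, bj, cd, ce, cf, cg, ch, ci, de, df, dh, di, eh, ei, fg, fi, fj, gh, gj, hj, ij
  2-simplices (20): abg, abj, adf, adh, afg, ahj, bcd, bcg, bdi, bij, cdf, ceh, cei, cfi, cgh, deh, dei, fgj, fij, ghj

Hence C_0 ≅ Z^10, C_1 ≅ Z^30, C_2 ≅ Z^20.

Boundary ∂_1: C_1 → C_0 is given by ∂[p,q] = [q] − [p].
The resulting 10×30 matrix has rank 9, and its Smith normal form has invariant factors (1,1,1,1,1,1,1,1,1).

∂_2: C_2 → C_1 sends each 2-simplex [p,q,r] to [q,r] − [p,r] + [p,q]. For instance
  ∂abg = bg − ag + ab,
  ∂bij = ij − bj + bi.
This gives a 30×20 integer matrix of rank 20; reducing to Smith normal form yields diagonal entries (1,1,1,1,1,1,1,1,1,1,1,1,1,1,1,1,1,1,1,2).

Computing H_k = (kernel of ∂_k) / (image of ∂_{k+1}):

  H_0: rank C_0 − rank ∂_1 = 10 − 9 = 1, and the invariant factors of ∂_1 are all 1, so H_0 ≅ Z.
  H_1: rank ker ∂_1 − rank ∂_2 = (30 − 9) − 20 = 1, and ∂_2 has invariant factor 2 > 1, so H_1 ≅ Z ⊕ Z/2.
  H_2: rank ker ∂_2 − rank ∂_3 = (20 − 20) − 0 = 0, and there is no ∂_3, so H_2 ≅ 0.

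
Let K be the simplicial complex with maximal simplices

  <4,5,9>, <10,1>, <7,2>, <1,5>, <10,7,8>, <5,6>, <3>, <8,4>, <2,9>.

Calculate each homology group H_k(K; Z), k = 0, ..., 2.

K has 10 vertices, 12 edges, 2 triangles.
rank ∂_0 = 0, rank ∂_1 = 8 ⇒ b_0 = 10 − 0 − 8 = 2; all invariant factors of ∂_1 are 1 so no torsion. So H_0 ≅ Z^2.
rank ∂_1 = 8, rank ∂_2 = 2 ⇒ b_1 = 12 − 8 − 2 = 2; all invariant factors of ∂_2 are 1 so no torsion. So H_1 ≅ Z^2.
rank ∂_2 = 2, rank ∂_3 = 0 ⇒ b_2 = 2 − 2 − 0 = 0. So H_2 ≅ 0.

H_0 = Z^2,  H_1 = Z^2,  H_2 = 0.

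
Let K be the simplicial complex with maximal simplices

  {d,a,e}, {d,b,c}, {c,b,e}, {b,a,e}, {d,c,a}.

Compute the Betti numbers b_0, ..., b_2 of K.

We work with the vertex ordering a < b < c < d < e. The simplices of K, each written with vertices in increasing order, are:

  0-simplices (5): a, b, c, d, e
  1-simplices (10): ab, ac, ad, ae, bc, bd, be, cd, ce, de
  2-simplices (5): abe, acd, ade, bcd, bce

so the chain groups are C_0 ≅ Z^5, C_1 ≅ Z^10, C_2 ≅ Z^5.

Boundary ∂_1: C_1 → C_0 is given by ∂[p,q] = [q] − [p]. For instance
  ∂ac = c − a.
This gives a 5×10 integer matrix of rank 4; reducing to Smith normal form yields diagonal entries (1,1,1,1).

Boundary ∂_2: C_2 → C_1 sends each 2-simplex [p,q,r] to [q,r] − [p,r] + [p,q]. For instance
  ∂bcd = cd − bd + bc,
  ∂abe = be − ae + ab.
The resulting 10×5 matrix has rank 5, and its Smith normal form has invariant factors (1,1,1,1,1).

Computing H_k = (kernel of ∂_k) / (image of ∂_{k+1}):

  H_0: rank C_0 − rank ∂_1 = 5 − 4 = 1, and the invariant factors of ∂_1 are all 1, so H_0 ≅ Z.
  H_1: rank ker ∂_1 − rank ∂_2 = (10 − 4) − 5 = 1, and the invariant factors of ∂_2 are all 1, so H_1 ≅ Z.
  H_2: rank ker ∂_2 − rank ∂_3 = (5 − 5) − 0 = 0, and there is no ∂_3, so H_2 ≅ 0.

As a check, the Euler characteristic is 5 − 10 + 5 = 0, which agrees with 1 − 1 + 0 = 0.
(K is a triangulation of the Möbius band.)

Hence the Betti numbers are b_0 = 1, b_1 = 1, b_2 = 0.

b_0 = 1, b_1 = 1, b_2 = 0.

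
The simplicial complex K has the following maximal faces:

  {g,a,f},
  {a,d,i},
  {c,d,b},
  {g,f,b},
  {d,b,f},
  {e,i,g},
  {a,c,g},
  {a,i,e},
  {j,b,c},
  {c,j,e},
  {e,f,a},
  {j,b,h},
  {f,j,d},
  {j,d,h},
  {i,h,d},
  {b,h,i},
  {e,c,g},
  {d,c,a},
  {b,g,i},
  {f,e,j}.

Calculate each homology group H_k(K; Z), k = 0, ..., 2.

H_0 ≅ Z,  H_1 ≅ Z ⊕ Z/2Z,  H_2 = 0.

Take the total order a < b < c < d < e < f < g < h < i < j on the vertex set. Then K (dimension 2) consists of the simplices:

  0-simplices (10): a, b, c, d, e, f, g, h, i, j
  1-simplices (30): ac, ad, ae, af, ag, ai, bc, bd, bf, bg, bh, bi, bj, cd, ce, cg, cj, df, dh, di, dj, ef, eg, ei, ej, fg, fj, gi, hi, hj
  2-simplices (20): acd, acg, adi, aef, aei, afg, bcd, bcj, bdf, bfg, bgi, bhi, bhj, ceg, cej, dfj, dhi, dhj, efj, egi

giving chain groups C_0 ≅ Z^10, C_1 ≅ Z^30, C_2 ≅ Z^20.

The boundary map ∂_1: C_1 → C_0 sends each edge [p,q] (with p < q) to q − p.
The 10×30 boundary matrix has rank 9 and Smith normal form diag(1,1,1,1,1,1,1,1,1).

∂_2: C_2 → C_1 maps a triangle to the signed sum of its edges. For instance
  ∂bhj = hj − bj + bh,
  ∂dhj = hj − dj + dh.
The 30×20 boundary matrix has rank 20 and Smith normal form diag(1,1,1,1,1,1,1,1,1,1,1,1,1,1,1,1,1,1,1,2).

Computing H_k = (kernel of ∂_k) / (image of ∂_{k+1}):

  H_0: rank C_0 − rank ∂_1 = 10 − 9 = 1, and the invariant factors of ∂_1 are all 1, so H_0 ≅ Z.
  H_1: rank ker ∂_1 − rank ∂_2 = (30 − 9) − 20 = 1, and ∂_2 has invariant factor 2 > 1, so H_1 ≅ Z ⊕ Z/2Z.
  H_2: rank ker ∂_2 − rank ∂_3 = (20 − 20) − 0 = 0, and there is no ∂_3, so H_2 ≅ 0.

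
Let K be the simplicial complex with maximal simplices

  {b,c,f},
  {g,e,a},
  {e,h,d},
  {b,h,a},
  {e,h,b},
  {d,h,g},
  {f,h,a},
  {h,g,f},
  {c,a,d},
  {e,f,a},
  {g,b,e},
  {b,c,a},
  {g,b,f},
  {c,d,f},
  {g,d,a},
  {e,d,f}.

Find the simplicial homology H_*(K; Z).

H_0 = Z,  H_1 = Z^2,  H_2 = Z.

Take the total order a < b < c < d < e < f < g < h on the vertex set. Then K (dimension 2) consists of the simplices:

  0-simplices (8): a, b, c, d, e, f, g, h
  1-simplices (24): ab, ac, ad, ae, af, ag, ah, bc, be, bf, bg, bh, cd, cf, de, df, dg, dh, ef, eg, eh, fg, fh, gh
  2-simplices (16): abc, abh, acd, adg, aef, aeg, afh, bcf, beg, beh, bfg, cdf, def, deh, dgh, fgh

so the chain groups are C_0 ≅ Z^8, C_1 ≅ Z^24, C_2 ≅ Z^16.

Boundary ∂_1: C_1 → C_0 sends each edge [p,q] (with p < q) to q − p.
This gives a 8×24 integer matrix of rank 7; reducing to Smith normal form yields diagonal entries (1,1,1,1,1,1,1).

∂_2: C_2 → C_1 maps a triangle to the signed sum of its edges. For instance
  ∂aef = ef − af + ae,
  ∂abc = bc − ac + ab.
As a 24×16 matrix over Z this has rank 15, with invariant factors (1,1,1,1,1,1,1,1,1,1,1,1,1,1,1).

From H_k ≅ ker(∂_k) / im(∂_{k+1}) we obtain:

  H_0: rank C_0 − rank ∂_1 = 8 − 7 = 1, and the invariant factors of ∂_1 are all 1, so H_0 ≅ Z.
  H_1: rank ker ∂_1 − rank ∂_2 = (24 − 7) − 15 = 2, and the invariant factors of ∂_2 are all 1, so H_1 ≅ Z^2.
  H_2: rank ker ∂_2 − rank ∂_3 = (16 − 15) − 0 = 1, and there is no ∂_3, so H_2 ≅ Z.

(K is a triangulation of the torus T^2.)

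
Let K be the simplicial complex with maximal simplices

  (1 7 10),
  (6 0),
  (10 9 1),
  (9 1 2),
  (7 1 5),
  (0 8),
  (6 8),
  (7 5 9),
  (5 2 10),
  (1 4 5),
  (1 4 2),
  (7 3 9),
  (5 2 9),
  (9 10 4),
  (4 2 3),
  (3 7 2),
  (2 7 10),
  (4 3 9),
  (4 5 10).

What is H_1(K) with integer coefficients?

Order the vertices as 0 < 1 < 2 < 3 < 4 < 5 < 6 < 7 < 8 < 9 < 10. Listing each simplex with vertices in this order, K has dimension 2 with simplices:

  0-simplices (11): [0], [1], [2], [3], [4], [5], [6], [7], [8], [9], [10]
  1-simplices (27): (27 of them)
  2-simplices (16): [1,2,4], [1,2,9], [1,4,5], [1,5,7], [1,7,10], [1,9,10], [2,3,4], [2,3,7], [2,5,9], [2,5,10], [2,7,10], [3,4,9], [3,7,9], [4,5,10], [4,9,10], [5,7,9]

giving chain groups C_0 ≅ Z^11, C_1 ≅ Z^27, C_2 ≅ Z^16.

∂_1: C_1 → C_0 maps an edge to its endpoints' difference, ∂[p,q] = q − p.
This gives a 11×27 integer matrix of rank 9; reducing to Smith normal form yields diagonal entries (1,1,1,1,1,1,1,1,1).

Boundary ∂_2: C_2 → C_1 acts by ∂[p,q,r] = [q,r] − [p,r] + [p,q]. For instance
  ∂[2,5,9] = [5,9] − [2,9] + [2,5],
  ∂[2,3,4] = [3,4] − [2,4] + [2,3].
The resulting 27×16 matrix has rank 15, and its Smith normal form has invariant factors (1,1,1,1,1,1,1,1,1,1,1,1,1,1,1).

Now H_k = ker ∂_k / im ∂_{k+1}, so:

  H_1: rank ker ∂_1 − rank ∂_2 = (27 − 9) − 15 = 3, and the invariant factors of ∂_2 are all 1, so H_1 = Z^3.

(K is a triangulation of the disjoint union of the torus T^2 and the circle S^1.)

H_1 = Z^3.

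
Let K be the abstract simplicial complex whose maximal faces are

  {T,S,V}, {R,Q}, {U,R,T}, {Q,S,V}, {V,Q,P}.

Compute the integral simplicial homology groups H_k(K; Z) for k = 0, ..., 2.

Order the vertices as P < Q < R < S < T < U < V. Listing each simplex with vertices in this order, K has dimension 2 with simplices:

  0-simplices (7): P, Q, R, S, T, U, V
  1-simplices (11): PQ, PV, QR, QS, QV, RT, RU, ST, SV, TU, TV
  2-simplices (4): PQV, QSV, RTU, STV

so the chain groups are C_0 ≅ Z^7, C_1 ≅ Z^11, C_2 ≅ Z^4.

Boundary ∂_1: C_1 → C_0 maps an edge to its endpoints' difference, ∂[p,q] = q − p.
As a 7×11 matrix over Z this has rank 6, with invariant factors (1,1,1,1,1,1).

∂_2: C_2 → C_1 acts by ∂[p,q,r] = [q,r] − [p,r] + [p,q]. For instance
  ∂RTU = TU − RU + RT,
  ∂QSV = SV − QV + QS.
As a 11×4 matrix over Z this has rank 4, with invariant factors (1,1,1,1).

Reading off H_k = ker ∂_k / im ∂_{k+1}:

  H_0: rank C_0 − rank ∂_1 = 7 − 6 = 1, and the invariant factors of ∂_1 are all 1, so H_0 ≅ Z.
  H_1: rank ker ∂_1 − rank ∂_2 = (11 − 6) − 4 = 1, and the invariant factors of ∂_2 are all 1, so H_1 ≅ Z.
  H_2: rank ker ∂_2 − rank ∂_3 = (4 − 4) − 0 = 0, and there is no ∂_3, so H_2 ≅ 0.

H_0 = Z,  H_1 = Z,  H_2 = 0.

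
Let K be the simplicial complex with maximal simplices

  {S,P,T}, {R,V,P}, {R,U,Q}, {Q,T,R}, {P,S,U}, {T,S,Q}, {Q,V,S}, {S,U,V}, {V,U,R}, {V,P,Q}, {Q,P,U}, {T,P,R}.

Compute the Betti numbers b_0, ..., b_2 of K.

Order the vertices as P < Q < R < S < T < U < V. Listing each simplex with vertices in this order, K has dimension 2 with simplices:

  0-simplices (7): P, Q, R, S, T, U, V
  1-simplices (18): PQ, PR, PS, PT, PU, PV, QR, QS, QT, QU, QV, RT, RU, RV, ST, SU, SV, UV
  2-simplices (12): PQU, PQV, PRT, PRV, PST, PSU, QRT, QRU, QST, QSV, RUV, SUV

giving chain groups C_0 ≅ Z^7, C_1 ≅ Z^18, C_2 ≅ Z^12.

∂_1: C_1 → C_0 sends each edge [p,q] (with p < q) to q − p. For instance
  ∂PU = U − P.
This gives a 7×18 integer matrix of rank 6; reducing to Smith normal form yields diagonal entries (1,1,1,1,1,1).

The boundary map ∂_2: C_2 → C_1 maps a triangle to the signed sum of its edges. For instance
  ∂QSV = SV − QV + QS,
  ∂PRT = RT − PT + PR.
The 18×12 boundary matrix has rank 12 and Smith normal form diag(1,1,1,1,1,1,1,1,1,1,1,2).

Reading off H_k = ker ∂_k / im ∂_{k+1}:

  H_0: rank C_0 − rank ∂_1 = 7 − 6 = 1, and the invariant factors of ∂_1 are all 1, so H_0 ≅ Z.
  H_1: rank ker ∂_1 − rank ∂_2 = (18 − 6) − 12 = 0, and ∂_2 has invariant factor 2 > 1, so H_1 ≅ Z/2.
  H_2: rank ker ∂_2 − rank ∂_3 = (12 − 12) − 0 = 0, and there is no ∂_3, so H_2 ≅ 0.

Hence the Betti numbers are b_0 = 1, b_1 = 0, b_2 = 0.

b_0 = 1, b_1 = 0, b_2 = 0.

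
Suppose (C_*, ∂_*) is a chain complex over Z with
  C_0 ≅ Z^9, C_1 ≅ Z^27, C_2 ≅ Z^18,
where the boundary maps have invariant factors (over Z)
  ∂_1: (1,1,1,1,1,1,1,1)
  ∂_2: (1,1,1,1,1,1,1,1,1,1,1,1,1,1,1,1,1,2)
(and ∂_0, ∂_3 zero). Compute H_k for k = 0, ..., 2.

H_0: b_0 = 9 − 0 − 8 = 1; torsion from ∂_1 factors > 1: none. So H_0 ≅ Z.
H_1: b_1 = 27 − 8 − 18 = 1; torsion from ∂_2 factors > 1: [2]. So H_1 ≅ Z ⊕ Z/2.
H_2: b_2 = 18 − 18 − 0 = 0; torsion from ∂_3 factors > 1: none. So H_2 ≅ 0.

H_0 ≅ Z,  H_1 ≅ Z ⊕ Z/2,  H_2 = 0.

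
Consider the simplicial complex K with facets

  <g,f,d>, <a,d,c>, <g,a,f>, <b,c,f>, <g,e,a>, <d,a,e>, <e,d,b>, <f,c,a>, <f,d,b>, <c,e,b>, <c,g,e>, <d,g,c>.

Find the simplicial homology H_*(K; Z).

H_0 ≅ Z,  H_1 ≅ Z_2,  H_2 = 0.

Order the vertices as a < b < c < d < e < f < g. Listing each simplex with vertices in this order, K has dimension 2 with simplices:

  0-simplices (7): a, b, c, d, e, f, g
  1-simplices (18): ac, ad, ae, af, ag, bc, bd, be, bf, cd, ce, cf, cg, de, df, dg, eg, fg
  2-simplices (12): acd, acf, ade, aeg, afg, bce, bcf, bde, bdf, cdg, ceg, dfg

Hence C_0 ≅ Z^7, C_1 ≅ Z^18, C_2 ≅ Z^12.

The boundary map ∂_1: C_1 → C_0 maps an edge to its endpoints' difference, ∂[p,q] = q − p.
The 7×18 boundary matrix has rank 6 and Smith normal form diag(1,1,1,1,1,1).

Boundary ∂_2: C_2 → C_1 maps a triangle to the signed sum of its edges. For instance
  ∂aeg = eg − ag + ae,
  ∂bcf = cf − bf + bc.
As a 18×12 matrix over Z this has rank 12, with invariant factors (1,1,1,1,1,1,1,1,1,1,1,2).

Computing H_k = (kernel of ∂_k) / (image of ∂_{k+1}):

  H_0: rank C_0 − rank ∂_1 = 7 − 6 = 1, and the invariant factors of ∂_1 are all 1, so H_0 = Z.
  H_1: rank ker ∂_1 − rank ∂_2 = (18 − 6) − 12 = 0, and ∂_2 has invariant factor 2 > 1, so H_1 = Z_2.
  H_2: rank ker ∂_2 − rank ∂_3 = (12 − 12) − 0 = 0, and there is no ∂_3, so H_2 = 0.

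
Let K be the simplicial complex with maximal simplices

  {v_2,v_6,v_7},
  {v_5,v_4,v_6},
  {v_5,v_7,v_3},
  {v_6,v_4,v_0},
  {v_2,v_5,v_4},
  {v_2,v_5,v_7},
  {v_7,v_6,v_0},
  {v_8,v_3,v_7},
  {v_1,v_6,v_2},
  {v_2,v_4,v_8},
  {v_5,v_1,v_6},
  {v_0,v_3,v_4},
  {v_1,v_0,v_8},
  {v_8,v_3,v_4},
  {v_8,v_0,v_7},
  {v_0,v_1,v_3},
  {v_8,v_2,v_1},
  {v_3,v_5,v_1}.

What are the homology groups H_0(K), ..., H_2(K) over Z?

H_0 ≅ Z,  H_1 ≅ Z ⊕ Z/2,  H_2 = 0.

We work with the vertex ordering v_0 < v_1 < v_2 < v_3 < v_4 < v_5 < v_6 < v_7 < v_8. The simplices of K, each written with vertices in increasing order, are:

  0-simplices (9): [v_0], [v_1], [v_2], [v_3], [v_4], [v_5], [v_6], [v_7], [v_8]
  1-simplices (27): (27 of them)
  2-simplices (18): (18 of them)

Hence C_0 ≅ Z^9, C_1 ≅ Z^27, C_2 ≅ Z^18.

The boundary map ∂_1: C_1 → C_0 sends each edge [p,q] (with p < q) to q − p. For instance
  ∂[v_4,v_6] = [v_6] − [v_4].
This gives a 9×27 integer matrix of rank 8; reducing to Smith normal form yields diagonal entries (1,1,1,1,1,1,1,1).

∂_2: C_2 → C_1 maps a triangle to the signed sum of its edges. For instance
  ∂[v_3,v_7,v_8] = [v_7,v_8] − [v_3,v_8] + [v_3,v_7],
  ∂[v_2,v_6,v_7] = [v_6,v_7] − [v_2,v_7] + [v_2,v_6].
The 27×18 boundary matrix has rank 18 and Smith normal form diag(1,1,1,1,1,1,1,1,1,1,1,1,1,1,1,1,1,2).

Computing H_k = (kernel of ∂_k) / (image of ∂_{k+1}):

  H_0: rank C_0 − rank ∂_1 = 9 − 8 = 1, and the invariant factors of ∂_1 are all 1, so H_0 ≅ Z.
  H_1: rank ker ∂_1 − rank ∂_2 = (27 − 8) − 18 = 1, and ∂_2 has invariant factor 2 > 1, so H_1 ≅ Z ⊕ Z/2.
  H_2: rank ker ∂_2 − rank ∂_3 = (18 − 18) − 0 = 0, and there is no ∂_3, so H_2 ≅ 0.

As a check, the Euler characteristic is 9 − 27 + 18 = 0, which agrees with 1 − 1 + 0 = 0.
(K is a triangulation of the Klein bottle.)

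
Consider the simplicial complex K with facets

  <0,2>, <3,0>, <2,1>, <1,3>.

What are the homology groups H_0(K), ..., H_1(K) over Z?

Fix the vertex order 0 < 1 < 2 < 3 and write every simplex with vertices in increasing order. Then dim K = 1 and the simplices of K are:

  0-simplices (4): [0], [1], [2], [3]
  1-simplices (4): [0,2], [0,3], [1,2], [1,3]

giving chain groups C_0 ≅ Z^4, C_1 ≅ Z^4.

Boundary ∂_1: C_1 → C_0 maps an edge to its endpoints' difference, ∂[p,q] = q − p. For instance
  ∂[1,3] = [3] − [1].
The resulting 4×4 matrix has rank 3, and its Smith normal form has invariant factors (1,1,1).

Now H_k = ker ∂_k / im ∂_{k+1}, so:

  H_0: rank C_0 − rank ∂_1 = 4 − 3 = 1, and the invariant factors of ∂_1 are all 1, so H_0 ≅ Z.
  H_1: rank ker ∂_1 − rank ∂_2 = (4 − 3) − 0 = 1, and there is no ∂_2, so H_1 ≅ Z.

(K is a triangulation of the circle S^1.)

H_0 = Z,  H_1 = Z.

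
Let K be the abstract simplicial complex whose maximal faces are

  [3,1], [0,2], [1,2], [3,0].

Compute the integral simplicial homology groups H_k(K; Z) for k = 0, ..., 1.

H_0 ≅ Z,  H_1 ≅ Z.

We work with the vertex ordering 0 < 1 < 2 < 3. The simplices of K, each written with vertices in increasing order, are:

  0-simplices (4): [0], [1], [2], [3]
  1-simplices (4): [0,2], [0,3], [1,2], [1,3]

Hence C_0 ≅ Z^4, C_1 ≅ Z^4.

The boundary map ∂_1: C_1 → C_0 sends each edge [p,q] (with p < q) to q − p. For instance
  ∂[1,3] = [3] − [1].
This gives a 4×4 integer matrix of rank 3; reducing to Smith normal form yields diagonal entries (1,1,1).

Reading off H_k = ker ∂_k / im ∂_{k+1}:

  H_0: rank C_0 − rank ∂_1 = 4 − 3 = 1, and the invariant factors of ∂_1 are all 1, so H_0 = Z.
  H_1: rank ker ∂_1 − rank ∂_2 = (4 − 3) − 0 = 1, and there is no ∂_2, so H_1 = Z.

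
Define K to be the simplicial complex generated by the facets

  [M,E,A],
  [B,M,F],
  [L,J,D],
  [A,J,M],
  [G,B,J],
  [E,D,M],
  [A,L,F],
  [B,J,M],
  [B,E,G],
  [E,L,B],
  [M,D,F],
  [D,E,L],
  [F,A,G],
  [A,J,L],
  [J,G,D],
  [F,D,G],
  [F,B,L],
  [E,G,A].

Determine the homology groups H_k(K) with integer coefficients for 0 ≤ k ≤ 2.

H_0 ≅ Z,  H_1 ≅ Z^2,  H_2 ≅ Z.

Fix the vertex order A < B < D < E < F < G < J < L < M and write every simplex with vertices in increasing order. Then dim K = 2 and the simplices of K are:

  0-simplices (9): A, B, D, E, F, G, J, L, M
  1-simplices (27): AE, AF, AG, AJ, AL, AM, BE, BF, BG, BJ, BL, BM, DE, DF, DG, DJ, DL, DM, EG, EL, EM, FG, FL, FM, GJ, JL, JM
  2-simplices (18): AEG, AEM, AFG, AFL, AJL, AJM, BEG, BEL, BFL, BFM, BGJ, BJM, DEL, DEM, DFG, DFM, DGJ, DJL

Hence C_0 ≅ Z^9, C_1 ≅ Z^27, C_2 ≅ Z^18.

The boundary map ∂_1: C_1 → C_0 sends each edge [p,q] (with p < q) to q − p. For instance
  ∂EG = G − E.
The 9×27 boundary matrix has rank 8 and Smith normal form diag(1,1,1,1,1,1,1,1).

The boundary map ∂_2: C_2 → C_1 acts by ∂[p,q,r] = [q,r] − [p,r] + [p,q]. For instance
  ∂AFL = FL − AL + AF,
  ∂AFG = FG − AG + AF.
The 27×18 boundary matrix has rank 17 and Smith normal form diag(1,1,1,1,1,1,1,1,1,1,1,1,1,1,1,1,1).

Computing H_k = (kernel of ∂_k) / (image of ∂_{k+1}):

  H_0: rank C_0 − rank ∂_1 = 9 − 8 = 1, and the invariant factors of ∂_1 are all 1, so H_0 ≅ Z.
  H_1: rank ker ∂_1 − rank ∂_2 = (27 − 8) − 17 = 2, and the invariant factors of ∂_2 are all 1, so H_1 ≅ Z^2.
  H_2: rank ker ∂_2 − rank ∂_3 = (18 − 17) − 0 = 1, and there is no ∂_3, so H_2 ≅ Z.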